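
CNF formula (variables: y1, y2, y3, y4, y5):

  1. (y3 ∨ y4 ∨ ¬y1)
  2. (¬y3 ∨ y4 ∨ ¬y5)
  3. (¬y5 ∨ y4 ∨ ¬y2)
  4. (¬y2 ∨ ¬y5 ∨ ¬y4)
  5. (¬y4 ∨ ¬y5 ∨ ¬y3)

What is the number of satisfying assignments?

17

Split on y4, then y5.
  y4=T, y5=T: remaining (y1,y2,y3) ∈ {(F,F,F); (T,F,F)} — 2.
  y4=T, y5=F: y1, y2, y3 free → 2^3 = 8.
  y4=F, y5=T: remaining (y1,y2,y3) ∈ {(F,F,F)} — 1.
  y4=F, y5=F: y2 free; 3 ways for (y1,y3) × 2^1 = 6.
Total: 2 + 8 + 1 + 6 = 17.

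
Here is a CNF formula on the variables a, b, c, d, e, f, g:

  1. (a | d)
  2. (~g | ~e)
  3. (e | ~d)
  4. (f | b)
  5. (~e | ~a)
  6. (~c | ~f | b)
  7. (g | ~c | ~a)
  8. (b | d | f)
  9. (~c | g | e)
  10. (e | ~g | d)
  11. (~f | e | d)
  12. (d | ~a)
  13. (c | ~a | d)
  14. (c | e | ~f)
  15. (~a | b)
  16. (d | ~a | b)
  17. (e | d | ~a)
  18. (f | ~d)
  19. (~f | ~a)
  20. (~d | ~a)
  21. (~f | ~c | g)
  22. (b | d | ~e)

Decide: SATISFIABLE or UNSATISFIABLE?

Set a = False and propagate.
  then d is forced to True.
  then e is forced to True.
  then g is forced to False.
  then f is forced to True.
  then c is forced to False.
b is now unconstrained; take b = False.
So a = 0, b = 0, c = 0, d = 1, e = 1, f = 1, g = 0 is a satisfying assignment.

SATISFIABLE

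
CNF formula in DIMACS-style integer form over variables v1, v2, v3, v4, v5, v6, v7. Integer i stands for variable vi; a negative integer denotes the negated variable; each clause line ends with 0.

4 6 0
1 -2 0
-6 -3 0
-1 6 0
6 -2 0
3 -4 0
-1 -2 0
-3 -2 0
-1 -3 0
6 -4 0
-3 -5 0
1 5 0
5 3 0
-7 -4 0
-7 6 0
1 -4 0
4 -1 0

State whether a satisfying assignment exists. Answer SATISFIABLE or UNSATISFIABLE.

SATISFIABLE

Pure literal: v2 appears only negated; assign v2 = False.
Branch on v1: take v1 = False.
  then v5 is forced to True.
  then v3 is forced to False.
  then v4 is forced to False.
  then v6 is forced to True.
v7 is now unconstrained; take v7 = True.
So v1=False, v2=False, v3=False, v4=False, v5=True, v6=True, v7=True is a satisfying assignment.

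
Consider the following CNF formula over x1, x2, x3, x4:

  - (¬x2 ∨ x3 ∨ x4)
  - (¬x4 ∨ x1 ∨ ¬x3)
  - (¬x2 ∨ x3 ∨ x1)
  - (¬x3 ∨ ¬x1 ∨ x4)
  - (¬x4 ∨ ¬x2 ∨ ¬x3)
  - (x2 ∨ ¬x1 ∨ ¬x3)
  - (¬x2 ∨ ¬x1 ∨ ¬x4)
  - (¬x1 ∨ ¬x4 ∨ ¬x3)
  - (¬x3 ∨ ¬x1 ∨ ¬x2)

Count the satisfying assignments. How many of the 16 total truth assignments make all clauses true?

6

The models are:
  x1=F x2=F x3=F x4=F
  x1=F x2=F x3=F x4=T
  x1=F x2=F x3=T x4=F
  x1=F x2=T x3=T x4=F
  x1=T x2=F x3=F x4=F
  x1=T x2=F x3=F x4=T
Count: 6.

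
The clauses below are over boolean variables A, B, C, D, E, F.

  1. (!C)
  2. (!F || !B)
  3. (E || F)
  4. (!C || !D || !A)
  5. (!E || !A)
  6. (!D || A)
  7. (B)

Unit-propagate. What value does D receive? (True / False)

False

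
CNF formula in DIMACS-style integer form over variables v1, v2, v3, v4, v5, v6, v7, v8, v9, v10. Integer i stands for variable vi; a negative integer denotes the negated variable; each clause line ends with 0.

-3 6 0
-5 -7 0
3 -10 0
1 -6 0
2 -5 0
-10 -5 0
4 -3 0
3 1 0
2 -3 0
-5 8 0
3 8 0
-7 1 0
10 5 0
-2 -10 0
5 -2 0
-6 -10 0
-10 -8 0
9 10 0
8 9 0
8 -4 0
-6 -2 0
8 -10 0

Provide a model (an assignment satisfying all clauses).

v1 = T  v2 = T  v3 = F  v4 = F  v5 = T  v6 = F  v7 = F  v8 = T  v9 = T  v10 = F

Check each clause:
  1. (~v3 \/ v6) — ~v3 is true.
  2. (~v7 \/ ~v5) — ~v7 is true.
  3. (v3 \/ ~v10) — ~v10 is true.
  4. (~v6 \/ v1) — v1 is true.
  5. (v2 \/ ~v5) — v2 is true.
  6. (~v5 \/ ~v10) — ~v10 is true.
  7. (v4 \/ ~v3) — ~v3 is true.
  8. (v3 \/ v1) — v1 is true.
  9. (~v3 \/ v2) — v2 is true.
  10. (~v5 \/ v8) — v8 is true.
  11. (v8 \/ v3) — v8 is true.
  12. (v1 \/ ~v7) — v1 is true.
  13. (v5 \/ v10) — v5 is true.
  14. (~v2 \/ ~v10) — ~v10 is true.
  15. (~v2 \/ v5) — v5 is true.
  16. (~v10 \/ ~v6) — ~v6 is true.
  17. (~v10 \/ ~v8) — ~v10 is true.
  18. (v9 \/ v10) — v9 is true.
  19. (v8 \/ v9) — v8 is true.
  20. (~v4 \/ v8) — v8 is true.
  21. (~v6 \/ ~v2) — ~v6 is true.
  22. (~v10 \/ v8) — v8 is true.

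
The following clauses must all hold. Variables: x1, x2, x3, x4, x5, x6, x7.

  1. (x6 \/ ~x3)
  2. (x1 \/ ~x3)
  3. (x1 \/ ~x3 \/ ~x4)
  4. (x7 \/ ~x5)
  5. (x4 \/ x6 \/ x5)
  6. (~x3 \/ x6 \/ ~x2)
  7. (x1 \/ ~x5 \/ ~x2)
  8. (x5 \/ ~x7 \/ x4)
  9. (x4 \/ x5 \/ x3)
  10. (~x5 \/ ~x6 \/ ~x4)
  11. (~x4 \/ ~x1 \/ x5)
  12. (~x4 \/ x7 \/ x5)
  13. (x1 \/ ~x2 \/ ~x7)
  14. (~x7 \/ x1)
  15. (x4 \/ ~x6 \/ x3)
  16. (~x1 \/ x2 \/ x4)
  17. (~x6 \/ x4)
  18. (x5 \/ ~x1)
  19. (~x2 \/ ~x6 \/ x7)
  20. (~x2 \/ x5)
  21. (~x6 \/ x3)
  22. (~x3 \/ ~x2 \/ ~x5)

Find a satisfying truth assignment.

Try x1 = True.
  then x5 is forced to True.
  then x7 is forced to True.
Branch on x2: take x2 = True.
  then x3 is forced to False.
  then x6 is forced to False.
x4 is now unconstrained; take x4 = False.
Every clause has at least one true literal under this assignment.

x1=1  x2=1  x3=0  x4=0  x5=1  x6=0  x7=1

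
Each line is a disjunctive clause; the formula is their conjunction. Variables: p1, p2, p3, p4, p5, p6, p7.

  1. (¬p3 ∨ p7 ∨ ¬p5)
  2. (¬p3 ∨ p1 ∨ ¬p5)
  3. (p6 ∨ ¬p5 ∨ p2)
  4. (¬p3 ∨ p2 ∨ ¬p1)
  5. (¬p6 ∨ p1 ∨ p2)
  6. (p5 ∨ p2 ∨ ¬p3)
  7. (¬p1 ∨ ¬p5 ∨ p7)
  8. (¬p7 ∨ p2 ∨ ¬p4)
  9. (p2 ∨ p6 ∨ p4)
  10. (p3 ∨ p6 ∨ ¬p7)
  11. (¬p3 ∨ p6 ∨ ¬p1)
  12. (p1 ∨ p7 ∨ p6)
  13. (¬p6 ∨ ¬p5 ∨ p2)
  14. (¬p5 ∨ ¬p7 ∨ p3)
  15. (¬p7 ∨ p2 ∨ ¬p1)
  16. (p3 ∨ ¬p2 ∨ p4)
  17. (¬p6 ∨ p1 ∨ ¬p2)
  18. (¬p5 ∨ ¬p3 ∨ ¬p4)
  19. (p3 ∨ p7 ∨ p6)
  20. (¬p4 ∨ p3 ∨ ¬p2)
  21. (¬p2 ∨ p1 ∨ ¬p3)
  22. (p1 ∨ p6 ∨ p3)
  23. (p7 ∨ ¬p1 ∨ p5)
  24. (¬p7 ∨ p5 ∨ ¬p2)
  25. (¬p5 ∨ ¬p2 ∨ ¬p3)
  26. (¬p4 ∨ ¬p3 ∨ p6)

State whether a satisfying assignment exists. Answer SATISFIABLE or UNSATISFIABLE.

UNSATISFIABLE

p3 = True:
  p2 = True:
    propagation gives p1=True, p6=True, p5=False, p7=True; an empty clause results — contradiction.
  p2 = False:
    propagation gives p1=False, p5=False; an empty clause results — contradiction.
p3 = False:
  p2 = True:
    propagation gives p4=True; an empty clause results — contradiction.
  p2 = False:
    p6 = True:
      propagation gives p1=True, p5=False, p7=False; contradiction.
    p6 = False:
      propagation gives p5=False, p4=True, p7=False; contradiction.
Every branch closes, so no satisfying assignment exists.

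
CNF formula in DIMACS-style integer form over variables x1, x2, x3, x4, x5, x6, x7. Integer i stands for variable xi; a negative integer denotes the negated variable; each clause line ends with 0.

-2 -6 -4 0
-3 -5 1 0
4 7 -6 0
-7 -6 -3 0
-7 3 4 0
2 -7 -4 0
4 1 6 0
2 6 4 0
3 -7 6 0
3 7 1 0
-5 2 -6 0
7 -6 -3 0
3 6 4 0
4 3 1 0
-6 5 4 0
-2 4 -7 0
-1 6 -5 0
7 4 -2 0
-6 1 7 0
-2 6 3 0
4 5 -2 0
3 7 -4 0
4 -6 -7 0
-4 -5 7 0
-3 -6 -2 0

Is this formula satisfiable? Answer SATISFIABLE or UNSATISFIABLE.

SATISFIABLE

Branch on x1: take x1 = True.
For the remaining variables, x2 = True, x3 = True, x4 = True, x5 = False, x6 = False, x7 = False works.
So x1 = True  x2 = True  x3 = True  x4 = True  x5 = False  x6 = False  x7 = False is a satisfying assignment.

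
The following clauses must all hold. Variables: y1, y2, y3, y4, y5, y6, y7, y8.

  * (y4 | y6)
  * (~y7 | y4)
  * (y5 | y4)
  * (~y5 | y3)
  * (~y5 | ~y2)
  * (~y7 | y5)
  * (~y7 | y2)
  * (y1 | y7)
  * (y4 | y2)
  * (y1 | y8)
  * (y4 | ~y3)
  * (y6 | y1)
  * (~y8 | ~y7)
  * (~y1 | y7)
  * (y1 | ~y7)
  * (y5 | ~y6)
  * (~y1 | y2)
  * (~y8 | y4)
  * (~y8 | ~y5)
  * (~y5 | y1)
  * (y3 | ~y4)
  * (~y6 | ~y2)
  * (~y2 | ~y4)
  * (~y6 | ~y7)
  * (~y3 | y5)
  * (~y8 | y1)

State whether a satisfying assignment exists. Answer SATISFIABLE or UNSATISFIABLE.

y1 = True:
  propagation gives y7=True, y4=True, y5=True, y3=True; an empty clause results — contradiction.
y1 = False:
  propagation gives y7=True; an empty clause results — contradiction.
Every branch closes, so no satisfying assignment exists.

UNSATISFIABLE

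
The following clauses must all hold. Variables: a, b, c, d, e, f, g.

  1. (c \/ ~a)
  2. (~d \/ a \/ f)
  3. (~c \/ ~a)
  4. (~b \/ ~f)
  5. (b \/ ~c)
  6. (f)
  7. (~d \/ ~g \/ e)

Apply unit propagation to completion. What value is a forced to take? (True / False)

False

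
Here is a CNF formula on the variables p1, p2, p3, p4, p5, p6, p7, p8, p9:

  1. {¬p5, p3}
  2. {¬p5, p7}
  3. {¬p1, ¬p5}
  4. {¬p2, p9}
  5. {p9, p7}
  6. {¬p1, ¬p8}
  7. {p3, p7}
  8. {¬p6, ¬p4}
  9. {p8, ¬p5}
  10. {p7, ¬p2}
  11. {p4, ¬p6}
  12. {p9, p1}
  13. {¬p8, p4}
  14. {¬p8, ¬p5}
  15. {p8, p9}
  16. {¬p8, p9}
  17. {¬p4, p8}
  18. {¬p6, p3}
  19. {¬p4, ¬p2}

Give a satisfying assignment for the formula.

Pure literal: p2 appears only negated; assign p2 = False.
Pure literal: p3 appears only positively; assign p3 = True.
Set p1 = True and propagate.
  then p5 is forced to False.
  then p8 is forced to False.
  then p9 is forced to True.
  then p4 is forced to False.
  then p6 is forced to False.
p7 is now unconstrained; take p7 = True.

p1 = True, p2 = False, p3 = True, p4 = False, p5 = False, p6 = False, p7 = True, p8 = False, p9 = True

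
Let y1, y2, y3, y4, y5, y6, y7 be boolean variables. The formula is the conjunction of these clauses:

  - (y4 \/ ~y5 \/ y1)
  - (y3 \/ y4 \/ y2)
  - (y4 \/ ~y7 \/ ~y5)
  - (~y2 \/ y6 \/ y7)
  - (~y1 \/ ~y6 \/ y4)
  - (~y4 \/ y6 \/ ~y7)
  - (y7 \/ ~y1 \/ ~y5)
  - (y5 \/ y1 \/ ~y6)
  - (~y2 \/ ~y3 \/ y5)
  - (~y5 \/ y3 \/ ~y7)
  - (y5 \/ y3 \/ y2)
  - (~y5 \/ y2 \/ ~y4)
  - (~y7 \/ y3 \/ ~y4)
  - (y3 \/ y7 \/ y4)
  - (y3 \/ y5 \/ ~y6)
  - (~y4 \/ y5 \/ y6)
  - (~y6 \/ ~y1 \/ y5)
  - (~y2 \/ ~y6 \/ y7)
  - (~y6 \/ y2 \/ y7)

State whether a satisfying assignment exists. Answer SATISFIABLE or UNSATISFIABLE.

Try y1 = True.
The remaining clauses are satisfied by y2 = False, y3 = True, y4 = False, y5 = False, y6 = False, y7 = False.
So y1 = T, y2 = F, y3 = T, y4 = F, y5 = F, y6 = F, y7 = F is a satisfying assignment.

SATISFIABLE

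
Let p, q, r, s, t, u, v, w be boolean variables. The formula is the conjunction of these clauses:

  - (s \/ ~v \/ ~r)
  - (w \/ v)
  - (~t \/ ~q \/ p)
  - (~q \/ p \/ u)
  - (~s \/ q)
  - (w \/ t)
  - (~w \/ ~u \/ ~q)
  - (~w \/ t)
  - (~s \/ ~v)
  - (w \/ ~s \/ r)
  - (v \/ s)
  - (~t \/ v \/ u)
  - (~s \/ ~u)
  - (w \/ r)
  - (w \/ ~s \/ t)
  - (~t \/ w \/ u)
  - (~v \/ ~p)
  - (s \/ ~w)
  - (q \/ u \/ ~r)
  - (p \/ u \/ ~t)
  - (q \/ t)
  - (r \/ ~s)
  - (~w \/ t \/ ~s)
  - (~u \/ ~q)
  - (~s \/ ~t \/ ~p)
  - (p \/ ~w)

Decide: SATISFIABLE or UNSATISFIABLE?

s = True:
  propagation gives q=True, v=False, w=True, u=False; an empty clause results — contradiction.
s = False:
  propagation gives v=True, r=False, w=True; an empty clause results — contradiction.
Every branch closes, so no satisfying assignment exists.

UNSATISFIABLE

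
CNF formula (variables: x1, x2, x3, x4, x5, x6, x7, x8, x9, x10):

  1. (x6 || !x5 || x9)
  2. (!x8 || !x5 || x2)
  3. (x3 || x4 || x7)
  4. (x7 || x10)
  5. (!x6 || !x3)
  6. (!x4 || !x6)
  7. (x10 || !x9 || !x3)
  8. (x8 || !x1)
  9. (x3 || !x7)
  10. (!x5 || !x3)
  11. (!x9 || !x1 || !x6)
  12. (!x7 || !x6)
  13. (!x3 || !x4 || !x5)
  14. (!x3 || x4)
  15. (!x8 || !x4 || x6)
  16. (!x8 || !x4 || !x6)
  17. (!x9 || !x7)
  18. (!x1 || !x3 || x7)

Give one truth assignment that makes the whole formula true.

x1=False  x2=True  x3=True  x4=True  x5=False  x6=False  x7=False  x8=False  x9=False  x10=True

Check each clause:
  1. (x9 || !x5 || x6) — !x5 is true.
  2. (!x5 || !x8 || x2) — !x8 is true.
  3. (x4 || x7 || x3) — x3 is true.
  4. (x7 || x10) — x10 is true.
  5. (!x6 || !x3) — !x6 is true.
  6. (!x6 || !x4) — !x6 is true.
  7. (!x3 || !x9 || x10) — x10 is true.
  8. (!x1 || x8) — !x1 is true.
  9. (x3 || !x7) — !x7 is true.
  10. (!x3 || !x5) — !x5 is true.
  11. (!x1 || !x6 || !x9) — !x6 is true.
  12. (!x6 || !x7) — !x7 is true.
  13. (!x4 || !x5 || !x3) — !x5 is true.
  14. (!x3 || x4) — x4 is true.
  15. (!x8 || x6 || !x4) — !x8 is true.
  16. (!x8 || !x6 || !x4) — !x8 is true.
  17. (!x7 || !x9) — !x7 is true.
  18. (x7 || !x3 || !x1) — !x1 is true.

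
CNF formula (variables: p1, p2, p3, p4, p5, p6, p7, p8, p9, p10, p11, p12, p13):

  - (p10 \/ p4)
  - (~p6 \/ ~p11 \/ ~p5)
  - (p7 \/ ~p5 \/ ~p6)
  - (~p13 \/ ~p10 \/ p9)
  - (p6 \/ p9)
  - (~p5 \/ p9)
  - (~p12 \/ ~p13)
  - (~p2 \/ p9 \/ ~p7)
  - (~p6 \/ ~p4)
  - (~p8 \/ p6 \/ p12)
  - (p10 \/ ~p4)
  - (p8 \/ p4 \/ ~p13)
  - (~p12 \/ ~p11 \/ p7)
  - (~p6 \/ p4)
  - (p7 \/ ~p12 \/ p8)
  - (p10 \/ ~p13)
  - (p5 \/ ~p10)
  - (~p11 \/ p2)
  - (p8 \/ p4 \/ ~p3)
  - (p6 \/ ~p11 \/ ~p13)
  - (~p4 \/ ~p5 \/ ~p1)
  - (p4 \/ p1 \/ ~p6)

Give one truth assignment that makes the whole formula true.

p1 = F  p2 = T  p3 = F  p4 = T  p5 = T  p6 = F  p7 = T  p8 = F  p9 = T  p10 = T  p11 = F  p12 = T  p13 = F

Pure literal: p3 appears only negated; assign p3 = False.
p9 occurs only positively in the remaining clauses — set p9 = True.
Set p1 = False and propagate.
Try p2 = True.
The remaining clauses are satisfied by p4 = True, p5 = True, p6 = False, p7 = True, p8 = False, p10 = True, p11 = False, p12 = True, p13 = False.
Every clause has at least one true literal under this assignment.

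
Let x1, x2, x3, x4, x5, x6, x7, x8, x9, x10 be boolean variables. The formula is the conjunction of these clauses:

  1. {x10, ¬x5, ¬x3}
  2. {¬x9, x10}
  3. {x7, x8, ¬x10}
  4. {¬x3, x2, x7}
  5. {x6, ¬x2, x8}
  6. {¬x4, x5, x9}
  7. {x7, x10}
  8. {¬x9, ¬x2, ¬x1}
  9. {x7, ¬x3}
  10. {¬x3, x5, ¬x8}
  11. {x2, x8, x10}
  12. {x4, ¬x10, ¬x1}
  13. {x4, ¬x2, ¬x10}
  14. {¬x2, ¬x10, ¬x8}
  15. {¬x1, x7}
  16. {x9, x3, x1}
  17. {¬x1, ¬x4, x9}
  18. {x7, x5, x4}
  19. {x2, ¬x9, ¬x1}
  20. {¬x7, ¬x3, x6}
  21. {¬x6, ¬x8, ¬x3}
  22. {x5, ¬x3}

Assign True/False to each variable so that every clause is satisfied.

Branch on x1: take x1 = True.
  then x7 is forced to True.
Set x2 = False and propagate.
  then x9 is forced to False.
  then x4 is forced to False.
  then x10 is forced to False.
  then x8 is forced to True.
Try x3 = False.
x5, x6 are now unconstrained; take x5 = False, x6 = False.
Every clause has at least one true literal under this assignment.

x1=T  x2=F  x3=F  x4=F  x5=F  x6=F  x7=T  x8=T  x9=F  x10=F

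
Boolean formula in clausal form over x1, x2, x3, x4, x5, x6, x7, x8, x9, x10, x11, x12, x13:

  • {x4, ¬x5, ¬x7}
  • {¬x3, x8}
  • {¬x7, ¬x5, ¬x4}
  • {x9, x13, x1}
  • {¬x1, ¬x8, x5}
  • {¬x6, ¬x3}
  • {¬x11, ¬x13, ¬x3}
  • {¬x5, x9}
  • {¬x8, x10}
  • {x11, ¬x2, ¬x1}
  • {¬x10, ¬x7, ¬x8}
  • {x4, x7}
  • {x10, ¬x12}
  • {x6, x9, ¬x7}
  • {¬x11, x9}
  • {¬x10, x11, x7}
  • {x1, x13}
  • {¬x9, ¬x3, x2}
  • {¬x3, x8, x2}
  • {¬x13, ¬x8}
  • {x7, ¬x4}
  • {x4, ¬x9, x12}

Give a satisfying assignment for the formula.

x1=False  x2=True  x3=False  x4=True  x5=False  x6=True  x7=True  x8=False  x9=True  x10=True  x11=False  x12=True  x13=True

Check each clause:
  1. {¬x7, x4, ¬x5} — ¬x5 is true.
  2. {¬x3, x8} — ¬x3 is true.
  3. {¬x7, ¬x5, ¬x4} — ¬x5 is true.
  4. {x13, x1, x9} — x9 is true.
  5. {¬x8, ¬x1, x5} — ¬x8 is true.
  6. {¬x3, ¬x6} — ¬x3 is true.
  7. {¬x13, ¬x3, ¬x11} — ¬x3 is true.
  8. {¬x5, x9} — x9 is true.
  9. {¬x8, x10} — ¬x8 is true.
  10. {¬x1, ¬x2, x11} — ¬x1 is true.
  11. {¬x8, ¬x10, ¬x7} — ¬x8 is true.
  12. {x7, x4} — x4 is true.
  13. {¬x12, x10} — x10 is true.
  14. {x6, x9, ¬x7} — x6 is true.
  15. {x9, ¬x11} — x9 is true.
  16. {x11, x7, ¬x10} — x7 is true.
  17. {x13, x1} — x13 is true.
  18. {¬x9, x2, ¬x3} — x2 is true.
  19. {x8, ¬x3, x2} — x2 is true.
  20. {¬x8, ¬x13} — ¬x8 is true.
  21. {x7, ¬x4} — x7 is true.
  22. {x4, x12, ¬x9} — x12 is true.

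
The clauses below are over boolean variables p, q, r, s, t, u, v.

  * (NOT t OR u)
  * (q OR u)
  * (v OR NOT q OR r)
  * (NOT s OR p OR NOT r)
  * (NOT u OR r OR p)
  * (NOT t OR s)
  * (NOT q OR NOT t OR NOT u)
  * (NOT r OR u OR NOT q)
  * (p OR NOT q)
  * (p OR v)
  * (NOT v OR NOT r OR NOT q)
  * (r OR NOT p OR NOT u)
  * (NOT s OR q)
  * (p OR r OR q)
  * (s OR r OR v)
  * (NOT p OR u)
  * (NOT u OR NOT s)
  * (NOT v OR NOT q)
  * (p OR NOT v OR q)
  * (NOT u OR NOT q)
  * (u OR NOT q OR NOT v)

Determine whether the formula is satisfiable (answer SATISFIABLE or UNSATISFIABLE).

Pure literal: t appears only negated; assign t = False.
Set p = True and propagate.
  then u is forced to True.
  then r is forced to True.
  then s is forced to False.
  then q is forced to False.
v is now unconstrained; take v = False.
Every clause has at least one true literal under this assignment.
So p=True, q=False, r=True, s=False, t=False, u=True, v=False is a satisfying assignment.

SATISFIABLE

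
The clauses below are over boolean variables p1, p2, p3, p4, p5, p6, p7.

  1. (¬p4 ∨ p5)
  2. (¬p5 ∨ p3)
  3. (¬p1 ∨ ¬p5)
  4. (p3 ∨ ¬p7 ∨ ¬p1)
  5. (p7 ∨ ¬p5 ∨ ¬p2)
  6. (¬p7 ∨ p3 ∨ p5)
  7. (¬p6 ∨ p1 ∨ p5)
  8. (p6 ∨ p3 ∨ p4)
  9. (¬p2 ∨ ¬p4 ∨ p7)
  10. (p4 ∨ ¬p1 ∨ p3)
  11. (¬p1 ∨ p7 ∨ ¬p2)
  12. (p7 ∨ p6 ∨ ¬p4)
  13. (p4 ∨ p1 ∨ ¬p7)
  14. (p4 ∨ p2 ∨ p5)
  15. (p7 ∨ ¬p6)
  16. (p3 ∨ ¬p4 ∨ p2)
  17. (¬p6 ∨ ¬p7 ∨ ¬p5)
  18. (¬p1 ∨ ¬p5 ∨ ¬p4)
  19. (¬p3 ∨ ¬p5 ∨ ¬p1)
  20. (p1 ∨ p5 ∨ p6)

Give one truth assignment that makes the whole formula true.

p1=F, p2=T, p3=T, p4=T, p5=T, p6=F, p7=T

Set p1 = False and propagate.
The remaining clauses are satisfied by p2 = True, p3 = True, p4 = True, p5 = True, p6 = False, p7 = True.
Check each clause:
  1. (¬p4 ∨ p5) — p5 is true.
  2. (¬p5 ∨ p3) — p3 is true.
  3. (¬p1 ∨ ¬p5) — ¬p1 is true.
  4. (p3 ∨ ¬p7 ∨ ¬p1) — p3 is true.
  5. (p7 ∨ ¬p2 ∨ ¬p5) — p7 is true.
  6. (p3 ∨ ¬p7 ∨ p5) — p3 is true.
  7. (p5 ∨ p1 ∨ ¬p6) — ¬p6 is true.
  8. (p3 ∨ p6 ∨ p4) — p3 is true.
  9. (¬p2 ∨ ¬p4 ∨ p7) — p7 is true.
  10. (p4 ∨ ¬p1 ∨ p3) — p3 is true.
  11. (p7 ∨ ¬p1 ∨ ¬p2) — ¬p1 is true.
  12. (p7 ∨ p6 ∨ ¬p4) — p7 is true.
  13. (p1 ∨ ¬p7 ∨ p4) — p4 is true.
  14. (p4 ∨ p5 ∨ p2) — p2 is true.
  15. (p7 ∨ ¬p6) — ¬p6 is true.
  16. (p3 ∨ ¬p4 ∨ p2) — p2 is true.
  17. (¬p5 ∨ ¬p7 ∨ ¬p6) — ¬p6 is true.
  18. (¬p5 ∨ ¬p4 ∨ ¬p1) — ¬p1 is true.
  19. (¬p3 ∨ ¬p5 ∨ ¬p1) — ¬p1 is true.
  20. (p1 ∨ p5 ∨ p6) — p5 is true.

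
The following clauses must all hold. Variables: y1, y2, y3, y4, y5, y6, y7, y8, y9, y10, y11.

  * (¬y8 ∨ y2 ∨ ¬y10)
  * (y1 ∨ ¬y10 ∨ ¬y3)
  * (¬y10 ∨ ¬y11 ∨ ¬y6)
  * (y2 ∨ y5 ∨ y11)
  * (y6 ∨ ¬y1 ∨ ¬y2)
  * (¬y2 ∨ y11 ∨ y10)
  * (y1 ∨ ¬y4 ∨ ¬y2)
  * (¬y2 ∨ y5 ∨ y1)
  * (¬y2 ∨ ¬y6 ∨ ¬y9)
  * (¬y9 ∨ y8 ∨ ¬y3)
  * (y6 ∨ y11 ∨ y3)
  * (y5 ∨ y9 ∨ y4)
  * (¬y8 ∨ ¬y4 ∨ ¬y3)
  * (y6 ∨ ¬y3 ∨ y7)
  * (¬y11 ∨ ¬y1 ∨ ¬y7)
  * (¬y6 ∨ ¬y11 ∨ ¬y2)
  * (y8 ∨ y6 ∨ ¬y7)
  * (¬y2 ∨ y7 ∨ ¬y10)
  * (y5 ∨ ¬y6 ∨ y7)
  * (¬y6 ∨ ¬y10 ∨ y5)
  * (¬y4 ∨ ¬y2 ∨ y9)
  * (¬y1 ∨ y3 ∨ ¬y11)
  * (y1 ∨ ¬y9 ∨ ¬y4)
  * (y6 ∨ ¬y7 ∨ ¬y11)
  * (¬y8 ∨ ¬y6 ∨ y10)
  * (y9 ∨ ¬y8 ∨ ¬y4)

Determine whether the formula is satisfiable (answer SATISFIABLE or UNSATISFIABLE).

Pure literal: y5 appears only positively; assign y5 = True.
Set y1 = True and propagate.
For the remaining variables, y2 = False, y3 = False, y4 = True, y6 = True, y7 = True, y8 = False, y9 = False, y10 = True, y11 = False works.
So y1=True, y2=False, y3=False, y4=True, y5=True, y6=True, y7=True, y8=False, y9=False, y10=True, y11=False is a satisfying assignment.

SATISFIABLE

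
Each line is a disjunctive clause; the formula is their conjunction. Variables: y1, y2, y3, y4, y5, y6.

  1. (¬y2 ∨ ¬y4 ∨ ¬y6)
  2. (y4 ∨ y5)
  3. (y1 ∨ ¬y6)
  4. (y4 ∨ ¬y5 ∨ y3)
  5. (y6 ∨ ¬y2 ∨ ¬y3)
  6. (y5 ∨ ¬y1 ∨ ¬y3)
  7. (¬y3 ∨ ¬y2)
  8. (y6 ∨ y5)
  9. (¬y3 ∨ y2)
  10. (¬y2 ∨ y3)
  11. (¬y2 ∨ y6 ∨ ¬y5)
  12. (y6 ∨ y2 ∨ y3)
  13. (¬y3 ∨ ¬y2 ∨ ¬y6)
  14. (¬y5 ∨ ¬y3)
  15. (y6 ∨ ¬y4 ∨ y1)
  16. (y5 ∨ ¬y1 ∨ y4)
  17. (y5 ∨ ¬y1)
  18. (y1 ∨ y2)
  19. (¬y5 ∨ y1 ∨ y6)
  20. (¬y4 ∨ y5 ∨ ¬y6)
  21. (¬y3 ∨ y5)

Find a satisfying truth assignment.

y1=T, y2=F, y3=F, y4=T, y5=T, y6=T

Check each clause:
  1. (¬y6 ∨ ¬y2 ∨ ¬y4) — ¬y2 is true.
  2. (y5 ∨ y4) — y4 is true.
  3. (¬y6 ∨ y1) — y1 is true.
  4. (y3 ∨ y4 ∨ ¬y5) — y4 is true.
  5. (y6 ∨ ¬y2 ∨ ¬y3) — ¬y3 is true.
  6. (y5 ∨ ¬y3 ∨ ¬y1) — ¬y3 is true.
  7. (¬y3 ∨ ¬y2) — ¬y3 is true.
  8. (y5 ∨ y6) — y5 is true.
  9. (y2 ∨ ¬y3) — ¬y3 is true.
  10. (¬y2 ∨ y3) — ¬y2 is true.
  11. (¬y5 ∨ y6 ∨ ¬y2) — ¬y2 is true.
  12. (y3 ∨ y6 ∨ y2) — y6 is true.
  13. (¬y6 ∨ ¬y3 ∨ ¬y2) — ¬y3 is true.
  14. (¬y5 ∨ ¬y3) — ¬y3 is true.
  15. (¬y4 ∨ y1 ∨ y6) — y1 is true.
  16. (¬y1 ∨ y5 ∨ y4) — y4 is true.
  17. (¬y1 ∨ y5) — y5 is true.
  18. (y2 ∨ y1) — y1 is true.
  19. (y1 ∨ y6 ∨ ¬y5) — y1 is true.
  20. (¬y4 ∨ ¬y6 ∨ y5) — y5 is true.
  21. (¬y3 ∨ y5) — ¬y3 is true.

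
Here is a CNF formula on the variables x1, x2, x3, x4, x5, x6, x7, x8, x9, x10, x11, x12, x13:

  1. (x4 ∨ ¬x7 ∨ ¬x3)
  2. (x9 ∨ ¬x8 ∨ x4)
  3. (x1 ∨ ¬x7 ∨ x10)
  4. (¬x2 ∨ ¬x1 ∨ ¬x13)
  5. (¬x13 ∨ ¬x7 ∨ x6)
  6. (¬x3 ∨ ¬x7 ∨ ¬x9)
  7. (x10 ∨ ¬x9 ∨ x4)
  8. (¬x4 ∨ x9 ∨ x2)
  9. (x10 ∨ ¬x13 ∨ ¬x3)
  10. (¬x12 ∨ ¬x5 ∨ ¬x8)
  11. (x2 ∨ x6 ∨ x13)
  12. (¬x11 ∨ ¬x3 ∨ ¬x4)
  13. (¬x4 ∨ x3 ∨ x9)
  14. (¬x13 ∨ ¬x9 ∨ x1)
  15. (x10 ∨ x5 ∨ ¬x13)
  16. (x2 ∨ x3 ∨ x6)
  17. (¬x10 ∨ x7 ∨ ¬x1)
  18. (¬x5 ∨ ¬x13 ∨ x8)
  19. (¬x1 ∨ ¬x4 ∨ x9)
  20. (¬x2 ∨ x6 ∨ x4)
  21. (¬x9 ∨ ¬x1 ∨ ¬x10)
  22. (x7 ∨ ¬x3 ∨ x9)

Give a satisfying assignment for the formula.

x1 = 0  x2 = 0  x3 = 0  x4 = 0  x5 = 0  x6 = 1  x7 = 0  x8 = 0  x9 = 1  x10 = 1  x11 = 0  x12 = 0  x13 = 0

Check each clause:
  1. (x4 ∨ ¬x7 ∨ ¬x3) — ¬x7 is true.
  2. (x4 ∨ ¬x8 ∨ x9) — ¬x8 is true.
  3. (x1 ∨ x10 ∨ ¬x7) — x10 is true.
  4. (¬x2 ∨ ¬x1 ∨ ¬x13) — ¬x13 is true.
  5. (¬x13 ∨ ¬x7 ∨ x6) — ¬x7 is true.
  6. (¬x3 ∨ ¬x9 ∨ ¬x7) — ¬x7 is true.
  7. (x10 ∨ x4 ∨ ¬x9) — x10 is true.
  8. (x9 ∨ x2 ∨ ¬x4) — x9 is true.
  9. (¬x3 ∨ ¬x13 ∨ x10) — x10 is true.
  10. (¬x8 ∨ ¬x5 ∨ ¬x12) — ¬x8 is true.
  11. (x13 ∨ x2 ∨ x6) — x6 is true.
  12. (¬x11 ∨ ¬x3 ∨ ¬x4) — ¬x3 is true.
  13. (¬x4 ∨ x3 ∨ x9) — x9 is true.
  14. (¬x9 ∨ ¬x13 ∨ x1) — ¬x13 is true.
  15. (x5 ∨ x10 ∨ ¬x13) — x10 is true.
  16. (x3 ∨ x6 ∨ x2) — x6 is true.
  17. (¬x10 ∨ x7 ∨ ¬x1) — ¬x1 is true.
  18. (¬x5 ∨ x8 ∨ ¬x13) — ¬x5 is true.
  19. (x9 ∨ ¬x1 ∨ ¬x4) — x9 is true.
  20. (¬x2 ∨ x6 ∨ x4) — ¬x2 is true.
  21. (¬x1 ∨ ¬x10 ∨ ¬x9) — ¬x1 is true.
  22. (x7 ∨ x9 ∨ ¬x3) — x9 is true.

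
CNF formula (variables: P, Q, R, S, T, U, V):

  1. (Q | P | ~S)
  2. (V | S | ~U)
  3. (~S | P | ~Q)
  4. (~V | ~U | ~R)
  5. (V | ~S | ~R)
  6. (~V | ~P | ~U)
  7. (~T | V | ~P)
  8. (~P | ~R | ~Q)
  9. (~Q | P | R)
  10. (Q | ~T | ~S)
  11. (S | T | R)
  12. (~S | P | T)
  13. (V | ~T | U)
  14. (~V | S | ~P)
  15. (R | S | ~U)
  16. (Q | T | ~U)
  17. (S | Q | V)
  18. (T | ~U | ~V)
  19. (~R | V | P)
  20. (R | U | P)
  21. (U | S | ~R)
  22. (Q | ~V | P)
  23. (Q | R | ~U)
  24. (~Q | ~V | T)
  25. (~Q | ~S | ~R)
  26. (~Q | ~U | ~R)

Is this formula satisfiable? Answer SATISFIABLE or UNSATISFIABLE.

SATISFIABLE

Branch on P: take P = True.
The remaining clauses are satisfied by Q = False, R = False, S = True, T = False, U = False, V = False.
Every clause has at least one true literal under this assignment.
So P=True, Q=False, R=False, S=True, T=False, U=False, V=False is a satisfying assignment.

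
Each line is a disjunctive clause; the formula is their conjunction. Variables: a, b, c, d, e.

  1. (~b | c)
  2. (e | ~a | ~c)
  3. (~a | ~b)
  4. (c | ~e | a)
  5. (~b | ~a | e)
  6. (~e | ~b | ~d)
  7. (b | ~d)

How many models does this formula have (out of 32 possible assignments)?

9

Split on b, then a.
  b=1, a=1: a clause becomes empty — 0.
  b=1, a=0: remaining (c,d,e) ∈ {(1,0,0); (1,0,1); (1,1,0)} — 3.
  b=0, a=1: remaining (c,d,e) ∈ {(0,0,0); (0,0,1); (1,0,1)} — 3.
  b=0, a=0: remaining (c,d,e) ∈ {(0,0,0); (1,0,0); (1,0,1)} — 3.
Total: 0 + 3 + 3 + 3 = 9.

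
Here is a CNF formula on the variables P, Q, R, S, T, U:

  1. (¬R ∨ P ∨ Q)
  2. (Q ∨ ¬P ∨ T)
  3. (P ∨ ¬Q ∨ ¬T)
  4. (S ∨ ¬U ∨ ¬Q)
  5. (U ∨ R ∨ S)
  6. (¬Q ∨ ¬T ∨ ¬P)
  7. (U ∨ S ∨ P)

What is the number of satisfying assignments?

Split on P, then Q.
  P=1, Q=1: 5 of the 16 assignments to (R,S,T,U) work.
  P=1, Q=0: 7 of the 16 assignments to (R,S,T,U) work.
  P=0, Q=1: remaining (R,S,T,U) ∈ {(0,1,0,0); (0,1,0,1); (1,1,0,0); (1,1,0,1)} — 4.
  P=0, Q=0: T free; 3 ways for (R,S,U) × 2^1 = 6.
Total: 5 + 7 + 4 + 6 = 22.

22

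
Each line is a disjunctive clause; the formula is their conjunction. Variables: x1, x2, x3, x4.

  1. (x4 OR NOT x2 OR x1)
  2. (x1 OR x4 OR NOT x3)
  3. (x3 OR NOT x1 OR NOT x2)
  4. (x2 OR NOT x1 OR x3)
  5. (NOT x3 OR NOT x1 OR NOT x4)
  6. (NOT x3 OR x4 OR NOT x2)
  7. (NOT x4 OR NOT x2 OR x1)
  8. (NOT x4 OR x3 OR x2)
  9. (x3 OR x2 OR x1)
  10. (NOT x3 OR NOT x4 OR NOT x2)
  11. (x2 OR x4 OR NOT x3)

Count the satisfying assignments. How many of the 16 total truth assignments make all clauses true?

1

The models are:
  x1=0 x2=0 x3=1 x4=1
That's 1 in total.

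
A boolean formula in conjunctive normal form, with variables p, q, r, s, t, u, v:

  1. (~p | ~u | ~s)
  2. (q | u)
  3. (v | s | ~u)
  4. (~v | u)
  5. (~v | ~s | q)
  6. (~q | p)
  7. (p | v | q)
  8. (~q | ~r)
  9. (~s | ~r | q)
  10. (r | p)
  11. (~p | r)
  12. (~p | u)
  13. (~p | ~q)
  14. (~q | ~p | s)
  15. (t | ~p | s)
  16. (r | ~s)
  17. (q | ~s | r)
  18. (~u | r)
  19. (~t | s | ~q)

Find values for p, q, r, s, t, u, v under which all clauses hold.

p = T, q = F, r = T, s = F, t = T, u = T, v = T

Branch on p: take p = True.
  then r is forced to True.
  then q is forced to False.
  then u is forced to True.
  then s is forced to False.
  then v is forced to True.
  then t is forced to True.
Every clause has at least one true literal under this assignment.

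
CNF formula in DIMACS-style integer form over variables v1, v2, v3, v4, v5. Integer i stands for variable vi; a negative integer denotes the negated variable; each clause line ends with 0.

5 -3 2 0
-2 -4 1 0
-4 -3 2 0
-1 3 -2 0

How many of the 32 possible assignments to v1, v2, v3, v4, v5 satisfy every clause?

18

Split on v2, then v3.
  v2=1, v3=1: v5 free; 3 ways for (v1,v4) × 2^1 = 6.
  v2=1, v3=0: remaining (v1,v4,v5) ∈ {(0,0,0); (0,0,1)} — 2.
  v2=0, v3=1: remaining (v1,v4,v5) ∈ {(0,0,1); (1,0,1)} — 2.
  v2=0, v3=0: v1, v4, v5 free → 2^3 = 8.
Total: 6 + 2 + 2 + 8 = 18.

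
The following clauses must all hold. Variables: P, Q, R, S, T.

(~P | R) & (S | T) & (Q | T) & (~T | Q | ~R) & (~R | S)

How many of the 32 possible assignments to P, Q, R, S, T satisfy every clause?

Split on R, then T.
  R=T, T=T: remaining (P,Q,S) ∈ {(F,T,T); (T,T,T)} — 2.
  R=T, T=F: remaining (P,Q,S) ∈ {(F,T,T); (T,T,T)} — 2.
  R=F, T=T: remaining (P,Q,S) ∈ {(F,F,F); (F,F,T); (F,T,F); (F,T,T)} — 4.
  R=F, T=F: remaining (P,Q,S) ∈ {(F,T,T)} — 1.
Total: 2 + 2 + 4 + 1 = 9.

9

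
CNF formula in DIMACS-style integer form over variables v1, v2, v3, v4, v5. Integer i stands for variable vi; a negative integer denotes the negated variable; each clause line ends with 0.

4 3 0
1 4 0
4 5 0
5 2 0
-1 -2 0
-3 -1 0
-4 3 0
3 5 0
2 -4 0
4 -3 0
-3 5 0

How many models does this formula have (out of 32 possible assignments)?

1

Satisfying assignments:
  v1=0 v2=1 v3=1 v4=1 v5=1
That's 1 in total.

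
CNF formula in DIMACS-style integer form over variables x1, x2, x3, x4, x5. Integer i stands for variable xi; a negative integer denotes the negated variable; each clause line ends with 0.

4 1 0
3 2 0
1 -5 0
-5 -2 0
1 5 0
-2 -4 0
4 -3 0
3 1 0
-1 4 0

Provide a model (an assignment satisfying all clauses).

x1=True, x2=False, x3=True, x4=True, x5=False

Check each clause:
  1. (x1 || x4) — x1 is true.
  2. (x2 || x3) — x3 is true.
  3. (!x5 || x1) — x1 is true.
  4. (!x2 || !x5) — !x5 is true.
  5. (x1 || x5) — x1 is true.
  6. (!x4 || !x2) — !x2 is true.
  7. (!x3 || x4) — x4 is true.
  8. (x1 || x3) — x1 is true.
  9. (x4 || !x1) — x4 is true.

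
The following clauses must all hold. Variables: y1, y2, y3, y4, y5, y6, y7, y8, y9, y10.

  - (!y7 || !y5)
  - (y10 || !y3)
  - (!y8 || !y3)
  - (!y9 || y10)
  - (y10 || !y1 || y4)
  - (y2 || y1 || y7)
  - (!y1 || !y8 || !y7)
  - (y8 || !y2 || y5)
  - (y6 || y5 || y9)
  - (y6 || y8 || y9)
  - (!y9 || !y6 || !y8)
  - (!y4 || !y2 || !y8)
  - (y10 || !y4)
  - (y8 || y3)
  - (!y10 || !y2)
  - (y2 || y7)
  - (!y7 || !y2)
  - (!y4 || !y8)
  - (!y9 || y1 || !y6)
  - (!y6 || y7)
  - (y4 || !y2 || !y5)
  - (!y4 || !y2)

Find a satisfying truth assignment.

y1 = T, y2 = F, y3 = T, y4 = F, y5 = F, y6 = T, y7 = T, y8 = F, y9 = T, y10 = T

Set y1 = True and propagate.
Branch on y2: take y2 = False.
  then y7 is forced to True.
  then y5 is forced to False.
  then y8 is forced to False.
  then y3 is forced to True.
  then y10 is forced to True.
The remaining clauses are satisfied by y4 = False, y6 = True, y9 = True.
Every clause has at least one true literal under this assignment.
Check each clause:
  1. (!y7 || !y5) — !y5 is true.
  2. (y10 || !y3) — y10 is true.
  3. (!y3 || !y8) — !y8 is true.
  4. (!y9 || y10) — y10 is true.
  5. (y10 || y4 || !y1) — y10 is true.
  6. (y7 || y1 || y2) — y1 is true.
  7. (!y8 || !y7 || !y1) — !y8 is true.
  8. (y8 || y5 || !y2) — !y2 is true.
  9. (y9 || y6 || y5) — y9 is true.
  10. (y8 || y6 || y9) — y9 is true.
  11. (!y8 || !y9 || !y6) — !y8 is true.
  12. (!y8 || !y4 || !y2) — !y8 is true.
  13. (!y4 || y10) — y10 is true.
  14. (y3 || y8) — y3 is true.
  15. (!y2 || !y10) — !y2 is true.
  16. (y7 || y2) — y7 is true.
  17. (!y7 || !y2) — !y2 is true.
  18. (!y8 || !y4) — !y8 is true.
  19. (y1 || !y6 || !y9) — y1 is true.
  20. (y7 || !y6) — y7 is true.
  21. (!y2 || !y5 || y4) — !y5 is true.
  22. (!y4 || !y2) — !y4 is true.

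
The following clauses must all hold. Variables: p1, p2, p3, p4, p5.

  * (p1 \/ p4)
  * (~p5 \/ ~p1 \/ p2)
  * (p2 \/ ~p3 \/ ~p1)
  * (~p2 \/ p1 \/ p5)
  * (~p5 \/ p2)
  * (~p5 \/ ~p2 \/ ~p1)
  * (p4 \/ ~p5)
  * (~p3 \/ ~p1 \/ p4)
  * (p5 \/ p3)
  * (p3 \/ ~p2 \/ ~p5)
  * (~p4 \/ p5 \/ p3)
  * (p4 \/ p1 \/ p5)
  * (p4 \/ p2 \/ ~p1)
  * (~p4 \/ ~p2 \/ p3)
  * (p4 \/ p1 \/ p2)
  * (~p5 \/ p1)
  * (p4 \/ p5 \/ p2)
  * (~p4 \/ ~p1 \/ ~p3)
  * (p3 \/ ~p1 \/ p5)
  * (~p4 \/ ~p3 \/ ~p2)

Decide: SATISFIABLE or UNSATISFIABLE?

Branch on p1: take p1 = False.
  then p4 is forced to True.
  then p5 is forced to False.
  then p2 is forced to False.
  then p3 is forced to True.
So p1=0  p2=0  p3=1  p4=1  p5=0 is a satisfying assignment.

SATISFIABLE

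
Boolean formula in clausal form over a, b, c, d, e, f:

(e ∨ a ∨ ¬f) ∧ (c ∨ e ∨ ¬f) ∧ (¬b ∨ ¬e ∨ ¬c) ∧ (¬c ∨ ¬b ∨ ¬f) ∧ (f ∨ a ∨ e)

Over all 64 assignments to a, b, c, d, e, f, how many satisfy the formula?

Case analysis on e and f:
  e=1, f=1: a, d free; 3 ways for (b,c) × 2^2 = 12.
  e=1, f=0: a, d free; 3 ways for (b,c) × 2^2 = 12.
  e=0, f=1: remaining (a,b,c,d) ∈ {(1,0,1,0); (1,0,1,1)} — 2.
  e=0, f=0: forces a=1; b, c, d free → 2^3 = 8.
Total: 12 + 12 + 2 + 8 = 34.

34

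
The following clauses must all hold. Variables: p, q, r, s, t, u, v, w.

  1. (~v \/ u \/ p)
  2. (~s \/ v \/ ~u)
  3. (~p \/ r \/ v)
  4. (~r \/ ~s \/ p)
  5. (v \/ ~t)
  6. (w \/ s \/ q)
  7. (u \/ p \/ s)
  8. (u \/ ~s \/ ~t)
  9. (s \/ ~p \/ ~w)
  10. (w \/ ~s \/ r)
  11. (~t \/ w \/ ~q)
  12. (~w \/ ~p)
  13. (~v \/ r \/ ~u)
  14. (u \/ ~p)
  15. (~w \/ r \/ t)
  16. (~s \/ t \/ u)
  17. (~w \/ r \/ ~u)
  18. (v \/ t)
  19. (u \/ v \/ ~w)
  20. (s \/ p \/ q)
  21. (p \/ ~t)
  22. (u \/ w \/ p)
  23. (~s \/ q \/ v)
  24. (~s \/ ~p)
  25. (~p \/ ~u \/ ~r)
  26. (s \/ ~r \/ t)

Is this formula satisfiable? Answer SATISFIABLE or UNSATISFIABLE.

p = True:
  propagation gives w=False, u=True, s=False, q=True; an empty clause results — contradiction.
p = False:
  propagation gives t=False, v=True, u=True, r=True; an empty clause results — contradiction.
Every branch closes, so no satisfying assignment exists.

UNSATISFIABLE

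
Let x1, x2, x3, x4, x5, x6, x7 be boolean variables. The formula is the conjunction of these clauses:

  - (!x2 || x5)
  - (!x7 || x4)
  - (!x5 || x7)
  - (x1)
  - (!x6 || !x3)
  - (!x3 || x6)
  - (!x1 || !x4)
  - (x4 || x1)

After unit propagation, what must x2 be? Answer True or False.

(x1) is a unit clause: x1 = True.
(!x4 || !x1) with x1 = True leaves only !x4, so x4 = False.
(!x7 || x4): since x4 = False, the clause reduces to (!x7). x7 = False.
In (x7 || !x5), x7 is now false; !x5 must hold, so x5 = False.
(!x2 || x5): since x5 = False, the clause reduces to (!x2). x2 = False.

False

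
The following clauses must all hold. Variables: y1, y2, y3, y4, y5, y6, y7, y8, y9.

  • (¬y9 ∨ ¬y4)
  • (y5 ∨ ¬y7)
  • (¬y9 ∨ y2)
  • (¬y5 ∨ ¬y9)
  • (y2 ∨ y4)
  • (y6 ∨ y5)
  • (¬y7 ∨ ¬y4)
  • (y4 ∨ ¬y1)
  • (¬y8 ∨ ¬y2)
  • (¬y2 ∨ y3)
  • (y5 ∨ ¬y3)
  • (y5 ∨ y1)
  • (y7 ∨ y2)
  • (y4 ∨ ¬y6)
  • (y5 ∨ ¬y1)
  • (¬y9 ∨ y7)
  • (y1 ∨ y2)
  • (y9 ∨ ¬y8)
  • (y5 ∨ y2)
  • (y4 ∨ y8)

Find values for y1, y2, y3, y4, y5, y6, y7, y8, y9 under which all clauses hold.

y1 = False  y2 = True  y3 = True  y4 = True  y5 = True  y6 = False  y7 = False  y8 = False  y9 = False

Check each clause:
  1. (¬y4 ∨ ¬y9) — ¬y9 is true.
  2. (¬y7 ∨ y5) — ¬y7 is true.
  3. (y2 ∨ ¬y9) — y2 is true.
  4. (¬y9 ∨ ¬y5) — ¬y9 is true.
  5. (y2 ∨ y4) — y2 is true.
  6. (y5 ∨ y6) — y5 is true.
  7. (¬y4 ∨ ¬y7) — ¬y7 is true.
  8. (y4 ∨ ¬y1) — y4 is true.
  9. (¬y2 ∨ ¬y8) — ¬y8 is true.
  10. (y3 ∨ ¬y2) — y3 is true.
  11. (¬y3 ∨ y5) — y5 is true.
  12. (y5 ∨ y1) — y5 is true.
  13. (y2 ∨ y7) — y2 is true.
  14. (y4 ∨ ¬y6) — ¬y6 is true.
  15. (y5 ∨ ¬y1) — y5 is true.
  16. (y7 ∨ ¬y9) — ¬y9 is true.
  17. (y1 ∨ y2) — y2 is true.
  18. (¬y8 ∨ y9) — ¬y8 is true.
  19. (y2 ∨ y5) — y2 is true.
  20. (y8 ∨ y4) — y4 is true.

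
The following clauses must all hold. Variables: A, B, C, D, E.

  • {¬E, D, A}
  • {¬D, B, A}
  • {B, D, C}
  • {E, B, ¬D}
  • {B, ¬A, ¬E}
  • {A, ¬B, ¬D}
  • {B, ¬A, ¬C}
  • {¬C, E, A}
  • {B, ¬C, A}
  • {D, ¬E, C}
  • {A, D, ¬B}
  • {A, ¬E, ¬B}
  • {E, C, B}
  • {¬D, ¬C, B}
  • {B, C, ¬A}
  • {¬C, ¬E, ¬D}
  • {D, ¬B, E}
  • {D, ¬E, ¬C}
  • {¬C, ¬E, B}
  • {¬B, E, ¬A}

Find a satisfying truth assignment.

A = T, B = T, C = F, D = T, E = T

Try A = True.
For the remaining variables, B = True, C = False, D = True, E = True works.
Check each clause:
  1. {A, ¬E, D} — A is true.
  2. {A, B, ¬D} — A is true.
  3. {D, B, C} — B is true.
  4. {E, B, ¬D} — B is true.
  5. {B, ¬A, ¬E} — B is true.
  6. {¬D, ¬B, A} — A is true.
  7. {¬A, ¬C, B} — B is true.
  8. {E, A, ¬C} — A is true.
  9. {B, A, ¬C} — A is true.
  10. {¬E, D, C} — D is true.
  11. {D, A, ¬B} — A is true.
  12. {¬E, A, ¬B} — A is true.
  13. {B, E, C} — B is true.
  14. {¬C, B, ¬D} — B is true.
  15. {¬A, B, C} — B is true.
  16. {¬C, ¬E, ¬D} — ¬C is true.
  17. {¬B, E, D} — D is true.
  18. {¬E, D, ¬C} — D is true.
  19. {¬C, B, ¬E} — B is true.
  20. {E, ¬A, ¬B} — E is true.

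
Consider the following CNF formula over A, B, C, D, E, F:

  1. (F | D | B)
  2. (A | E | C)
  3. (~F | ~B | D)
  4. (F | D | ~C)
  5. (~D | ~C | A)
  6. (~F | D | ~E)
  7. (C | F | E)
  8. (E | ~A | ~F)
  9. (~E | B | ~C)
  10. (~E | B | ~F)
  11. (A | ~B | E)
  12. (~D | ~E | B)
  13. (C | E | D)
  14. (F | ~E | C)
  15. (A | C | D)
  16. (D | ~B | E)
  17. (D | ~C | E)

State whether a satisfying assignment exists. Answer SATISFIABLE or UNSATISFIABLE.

SATISFIABLE

Set A = True and propagate.
Branch on B: take B = True.
For the remaining variables, C = True, D = True, E = False, F = False works.
So A = 1, B = 1, C = 1, D = 1, E = 0, F = 0 is a satisfying assignment.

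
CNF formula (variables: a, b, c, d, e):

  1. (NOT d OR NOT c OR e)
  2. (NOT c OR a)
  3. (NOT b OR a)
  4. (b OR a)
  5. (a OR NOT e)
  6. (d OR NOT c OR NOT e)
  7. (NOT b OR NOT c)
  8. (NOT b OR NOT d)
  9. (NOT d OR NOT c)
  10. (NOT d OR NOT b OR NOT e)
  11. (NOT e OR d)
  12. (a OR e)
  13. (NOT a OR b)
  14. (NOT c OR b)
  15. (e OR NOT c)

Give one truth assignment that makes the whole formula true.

a = True, b = True, c = False, d = False, e = False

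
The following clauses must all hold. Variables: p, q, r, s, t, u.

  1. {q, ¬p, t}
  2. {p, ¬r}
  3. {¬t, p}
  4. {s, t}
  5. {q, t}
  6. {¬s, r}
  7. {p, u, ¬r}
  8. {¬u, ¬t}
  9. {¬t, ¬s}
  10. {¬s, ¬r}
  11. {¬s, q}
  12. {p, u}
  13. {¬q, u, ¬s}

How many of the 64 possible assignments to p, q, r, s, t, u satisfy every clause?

Satisfying assignments:
  p=1 q=0 r=0 s=0 t=1 u=0
  p=1 q=0 r=1 s=0 t=1 u=0
  p=1 q=1 r=0 s=0 t=1 u=0
  p=1 q=1 r=1 s=0 t=1 u=0
That's 4 in total.

4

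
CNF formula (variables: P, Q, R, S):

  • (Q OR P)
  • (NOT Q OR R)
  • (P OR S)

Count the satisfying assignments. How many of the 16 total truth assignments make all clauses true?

7

The models are:
  P=0 Q=1 R=1 S=1
  P=1 Q=0 R=0 S=0
  P=1 Q=0 R=0 S=1
  P=1 Q=0 R=1 S=0
  P=1 Q=0 R=1 S=1
  P=1 Q=1 R=1 S=0
  P=1 Q=1 R=1 S=1
Count: 7.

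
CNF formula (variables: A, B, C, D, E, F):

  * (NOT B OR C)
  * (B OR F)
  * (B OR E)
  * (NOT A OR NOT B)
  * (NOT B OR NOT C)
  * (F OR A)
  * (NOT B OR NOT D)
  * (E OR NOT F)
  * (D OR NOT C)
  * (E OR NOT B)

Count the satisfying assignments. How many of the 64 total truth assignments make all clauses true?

Satisfying assignments:
  A=F B=F C=F D=F E=T F=T
  A=F B=F C=F D=T E=T F=T
  A=F B=F C=T D=T E=T F=T
  A=T B=F C=F D=F E=T F=T
  A=T B=F C=F D=T E=T F=T
  A=T B=F C=T D=T E=T F=T
Count: 6.

6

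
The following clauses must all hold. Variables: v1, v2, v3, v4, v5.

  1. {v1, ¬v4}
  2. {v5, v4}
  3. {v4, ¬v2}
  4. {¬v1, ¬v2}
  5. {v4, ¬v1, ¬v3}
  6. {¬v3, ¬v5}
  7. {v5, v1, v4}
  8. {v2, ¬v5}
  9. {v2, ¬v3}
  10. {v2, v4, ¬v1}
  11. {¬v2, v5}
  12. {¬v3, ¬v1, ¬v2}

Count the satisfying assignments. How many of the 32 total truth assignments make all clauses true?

1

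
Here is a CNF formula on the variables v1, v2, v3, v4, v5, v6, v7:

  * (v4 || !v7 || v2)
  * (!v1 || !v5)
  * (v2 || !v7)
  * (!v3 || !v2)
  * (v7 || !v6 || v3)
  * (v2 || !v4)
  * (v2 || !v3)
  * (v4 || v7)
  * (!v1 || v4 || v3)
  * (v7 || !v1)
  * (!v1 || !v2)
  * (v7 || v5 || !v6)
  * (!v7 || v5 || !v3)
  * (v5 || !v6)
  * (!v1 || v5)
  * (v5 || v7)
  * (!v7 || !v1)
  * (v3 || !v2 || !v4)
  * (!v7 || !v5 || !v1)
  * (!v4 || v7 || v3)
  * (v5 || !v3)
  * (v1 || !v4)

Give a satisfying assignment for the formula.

Set v1 = False and propagate.
  then v4 is forced to False.
  then v7 is forced to True.
  then v2 is forced to True.
  then v3 is forced to False.
For the remaining variables, v5 = True, v6 = True works.
Every clause has at least one true literal under this assignment.

v1 = False  v2 = True  v3 = False  v4 = False  v5 = True  v6 = True  v7 = True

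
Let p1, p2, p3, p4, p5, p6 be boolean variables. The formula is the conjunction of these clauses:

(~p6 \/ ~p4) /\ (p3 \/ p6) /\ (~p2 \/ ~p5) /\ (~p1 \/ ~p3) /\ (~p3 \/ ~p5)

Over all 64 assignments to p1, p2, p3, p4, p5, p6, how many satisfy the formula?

12

Split on p3, then p5.
  p3=1, p5=1: a clause becomes empty — 0.
  p3=1, p5=0: p2 free; 3 ways for (p1,p4,p6) × 2^1 = 6.
  p3=0, p5=1: remaining (p1,p2,p4,p6) ∈ {(0,0,0,1); (1,0,0,1)} — 2.
  p3=0, p5=0: remaining (p1,p2,p4,p6) ∈ {(0,0,0,1); (0,1,0,1); (1,0,0,1); (1,1,0,1)} — 4.
Total: 0 + 6 + 2 + 4 = 12.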